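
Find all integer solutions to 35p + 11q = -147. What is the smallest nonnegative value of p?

9

gcd(35, 11):
  35 = 3·11 + 2
  11 = 5·2 + 1
  2 = 2·1
so gcd(35, 11) = 1.
1 divides -147, so solutions exist.
Back-substitute for Bézout coefficients:
  1 = 11 - 5·2
  ... = 35·(-5) + 11·(16)
Scale by -147/1 = -147: (p₀, q₀) = (735, -2352).
General solution: p = 735 + 11t, q = -2352 - 35t for integer t.
p ≥ 0: smallest is 735 mod 11 = 9 (at t = -66), with q = -42.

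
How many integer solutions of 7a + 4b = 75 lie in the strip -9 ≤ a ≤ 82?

gcd(7, 4):
  7 = 1×4 + 3
  4 = 1×3 + 1
  3 = 3×1
so gcd(7, 4) = 1.
Back-substitute for Bézout coefficients:
  1 = 4 - 1×3
  ... = 7×(-1) + 4×(2)
Scale by 75: particular solution (-75, 150); reduce a mod 4: (1, 17).
General solution: a = 1 + 4t, b = 17 - 7t for integer t.
-9 ≤ 1 + 4t ≤ 82 gives t ∈ [-2, 20], which is 23 values.

23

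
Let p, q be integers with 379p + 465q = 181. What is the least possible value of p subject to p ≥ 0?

79

gcd(465, 379):
  465 = 1·379 + 86
  379 = 4·86 + 35
  86 = 2·35 + 16
  35 = 2·16 + 3
  16 = 5·3 + 1
  3 = 3·1
so gcd(465, 379) = 1.
1 divides 181, so solutions exist.
Back-substitute for Bézout coefficients:
  1 = 16 - 5·3
  ... = 379·(-146) + 465·(119)
Scale by 181/1 = 181: (p₀, q₀) = (-26426, 21539).
General solution: p = -26426 + 465t, q = 21539 - 379t for integer t.
p ≥ 0: smallest is -26426 mod 465 = 79 (at t = 57), with q = -64.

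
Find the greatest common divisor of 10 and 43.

1

gcd(43, 10) = 1  (43 = 4·10 + 3, 10 = 3·3 + 1, 3 = 3·1).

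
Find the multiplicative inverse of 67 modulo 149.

129

gcd(149, 67):
  149 = 2*67 + 15
  67 = 4*15 + 7
  15 = 2*7 + 1
  7 = 7*1
so gcd(149, 67) = 1.
Back-substitute for Bézout coefficients:
  1 = 15 - 2*7
  ... = 67*(-20) + 149*(9)
So 67*-20 ≡ 1 (mod 149), and -20 mod 149 = 129.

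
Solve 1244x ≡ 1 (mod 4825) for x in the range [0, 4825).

gcd(4825, 1244):
  4825 = 3×1244 + 1093
  1244 = 1×1093 + 151
  1093 = 7×151 + 36
  151 = 4×36 + 7
  36 = 5×7 + 1
  7 = 7×1
so gcd(4825, 1244) = 1.
Back-substitute for Bézout coefficients:
  1 = 36 - 5×7
  ... = 1244×(-671) + 4825×(173)
So 1244×-671 ≡ 1 (mod 4825), and -671 mod 4825 = 4154.

4154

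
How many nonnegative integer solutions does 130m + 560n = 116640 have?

gcd(560, 130) = 10.
By Bézout, 130×(13) + 560×(-3) = 10.
One solution: (40, 199).
General: m = 40 + 56t, n = 199 - 13t.
m ≥ 0 ⇒ t ≥ 0; n ≥ 0 ⇒ t ≤ 15. So t ∈ [0, 15]: 16 solutions.

16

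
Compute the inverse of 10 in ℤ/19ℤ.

2

gcd(19, 10):
  19 = 1*10 + 9
  10 = 1*9 + 1
  9 = 9*1
so gcd(19, 10) = 1.
Back-substitute for Bézout coefficients:
  1 = 10 - 1*9
  ... = 10*(2) + 19*(-1)
So 10*2 ≡ 1 (mod 19), and 2 mod 19 = 2.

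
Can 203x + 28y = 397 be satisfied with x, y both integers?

gcd(203, 28) = 7  (203 = 7·28 + 7, 28 = 4·7).
7 does not divide 397 (remainder 5), so no integer solutions.

no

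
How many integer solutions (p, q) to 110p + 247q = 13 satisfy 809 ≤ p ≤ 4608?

15

gcd(247, 110):
  247 = 2×110 + 27
  110 = 4×27 + 2
  27 = 13×2 + 1
  2 = 2×1
so gcd(247, 110) = 1.
Back-substitute for Bézout coefficients:
  1 = 27 - 13×2
  ... = 110×(-119) + 247×(53)
Scale by 13: particular solution (-1547, 689); reduce p mod 247: (182, -81).
General solution: p = 182 + 247t, q = -81 - 110t for integer t.
809 ≤ 182 + 247t ≤ 4608 gives t ∈ [3, 17], which is 15 values.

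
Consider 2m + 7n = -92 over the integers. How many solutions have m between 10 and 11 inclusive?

1

gcd(7, 2) = 1  (7 = 3*2 + 1, 2 = 2*1).
Back-substituting, 2*(-3) + 7*(1) = 1.
Scale by -92: particular solution (276, -92); reduce m mod 7: (3, -14).
General solution: m = 3 + 7t, n = -14 - 2t for integer t.
10 ≤ 3 + 7t ≤ 11 gives t ∈ [1, 1], which is 1 value.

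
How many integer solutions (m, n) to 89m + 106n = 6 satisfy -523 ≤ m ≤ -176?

gcd(106, 89) = 1  (106 = 1×89 + 17, 89 = 5×17 + 4, 17 = 4×4 + 1, 4 = 4×1).
Back-substituting, 89×(-25) + 106×(21) = 1.
Scale by 6: particular solution (-150, 126); reduce m mod 106: (62, -52).
General solution: m = 62 + 106t, n = -52 - 89t for integer t.
-523 ≤ 62 + 106t ≤ -176 gives t ∈ [-5, -3], which is 3 values.

3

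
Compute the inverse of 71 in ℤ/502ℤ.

gcd(502, 71) = 1  (502 = 7×71 + 5, 71 = 14×5 + 1, 5 = 5×1).
Back-substituting, 71×(99) + 502×(-14) = 1.
So 71×99 ≡ 1 (mod 502), and 99 mod 502 = 99.

99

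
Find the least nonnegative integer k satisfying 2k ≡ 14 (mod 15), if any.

gcd(15, 2) = 1.
1 divides 14, so solutions exist.
By Bézout, 2×(-7) + 15×(1) = 1.
So 2×(-7) ≡ 1 (mod 15); multiply by 14: k ≡ -98 (mod 15).
Smallest nonnegative: k = -98 mod 15 = 7.

7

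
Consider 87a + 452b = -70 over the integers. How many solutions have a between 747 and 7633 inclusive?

gcd(452, 87) = 1  (452 = 5·87 + 17, 87 = 5·17 + 2, 17 = 8·2 + 1, 2 = 2·1).
Back-substituting, 87·(-213) + 452·(41) = 1.
Scale by -70: particular solution (14910, -2870); reduce a mod 452: (446, -86).
General solution: a = 446 + 452t, b = -86 - 87t for integer t.
747 ≤ 446 + 452t ≤ 7633 gives t ∈ [1, 15], which is 15 values.

15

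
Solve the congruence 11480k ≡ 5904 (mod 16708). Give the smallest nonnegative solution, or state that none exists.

gcd(16708, 11480):
  16708 = 1*11480 + 5228
  11480 = 2*5228 + 1024
  5228 = 5*1024 + 108
  1024 = 9*108 + 52
  108 = 2*52 + 4
  52 = 13*4
so gcd(16708, 11480) = 4.
4 divides 5904, so solutions exist.
Back-substitute for Bézout coefficients:
  4 = 108 - 2*52
  ... = 11480*(-310) + 16708*(213)
So 11480*(-310) ≡ 4 (mod 16708); multiply by 1476: k ≡ -457560 (mod 4177).
Smallest nonnegative: k = -457560 mod 4177 = 1910.

1910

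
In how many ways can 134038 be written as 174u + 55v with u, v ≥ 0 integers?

14

gcd(174, 55):
  174 = 3*55 + 9
  55 = 6*9 + 1
  9 = 9*1
so gcd(174, 55) = 1.
Back-substitute for Bézout coefficients:
  1 = 55 - 6*9
  ... = 174*(-6) + 55*(19)
Scale by 134038: one solution is (-804228, 2546722). Reduce u mod 55: (37, 2320).
General: u = 37 + 55t, v = 2320 - 174t.
u ≥ 0 ⇒ t ≥ 0; v ≥ 0 ⇒ t ≤ 13. So t ∈ [0, 13]: 14 solutions.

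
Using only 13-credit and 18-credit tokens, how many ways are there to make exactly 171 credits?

1

Need nonnegative integers with 13j + 18k = 171.
gcd(13, 18) = 1, and 13·(7) + 18·(-5) = 1.
So (j₀, k₀) = (1197, -855); general j = 1197 + 18t, k = -855 - 13t.
j ≥ 0 ⇒ t ≥ -66; k ≥ 0 ⇒ t ≤ -66. That's 1 value of t.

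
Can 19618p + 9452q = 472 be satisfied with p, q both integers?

no

gcd(19618, 9452) = 34  (19618 = 2·9452 + 714, 9452 = 13·714 + 170, 714 = 4·170 + 34, 170 = 5·34).
34 does not divide 472 (remainder 30), so no integer solutions.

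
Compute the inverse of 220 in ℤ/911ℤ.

617

gcd(911, 220) = 1  (911 = 4*220 + 31, 220 = 7*31 + 3, 31 = 10*3 + 1, 3 = 3*1).
Back-substituting, 220*(-294) + 911*(71) = 1.
So 220*-294 ≡ 1 (mod 911), and -294 mod 911 = 617.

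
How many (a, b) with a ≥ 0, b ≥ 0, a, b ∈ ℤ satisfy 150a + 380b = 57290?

10

gcd(380, 150) = 10  (380 = 2·150 + 80, 150 = 1·80 + 70, 80 = 1·70 + 10, 70 = 7·10).
Back-substituting, 150·(-5) + 380·(2) = 10.
Scale by 5729: one solution is (-28645, 11458). Reduce a mod 38: (7, 148).
General: a = 7 + 38t, b = 148 - 15t.
a ≥ 0 ⇒ t ≥ 0; b ≥ 0 ⇒ t ≤ 9. So t ∈ [0, 9]: 10 solutions.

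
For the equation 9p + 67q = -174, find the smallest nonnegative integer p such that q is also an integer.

3

gcd(67, 9):
  67 = 7*9 + 4
  9 = 2*4 + 1
  4 = 4*1
so gcd(67, 9) = 1.
1 divides -174, so solutions exist.
Back-substitute for Bézout coefficients:
  1 = 9 - 2*4
  ... = 9*(15) + 67*(-2)
Scale by -174/1 = -174: (p₀, q₀) = (-2610, 348).
General solution: p = -2610 + 67t, q = 348 - 9t for integer t.
p ≥ 0: smallest is -2610 mod 67 = 3 (at t = 39), with q = -3.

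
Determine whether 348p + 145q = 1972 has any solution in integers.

gcd(348, 145) = 29.
29 divides 1972, so integer solutions exist.

yes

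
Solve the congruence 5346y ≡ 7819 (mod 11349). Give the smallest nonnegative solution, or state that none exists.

no solution

gcd(11349, 5346):
  11349 = 2·5346 + 657
  5346 = 8·657 + 90
  657 = 7·90 + 27
  90 = 3·27 + 9
  27 = 3·9
so gcd(11349, 5346) = 9.
9 does not divide 7819, so the congruence has no solution.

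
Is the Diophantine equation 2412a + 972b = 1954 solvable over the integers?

no

gcd(2412, 972) = 36.
36 does not divide 1954 (remainder 10), so no integer solutions.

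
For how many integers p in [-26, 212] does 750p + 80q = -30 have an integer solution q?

gcd(750, 80) = 10  (750 = 9*80 + 30, 80 = 2*30 + 20, 30 = 1*20 + 10, 20 = 2*10).
Back-substituting, 750*(3) + 80*(-28) = 10.
Scale by -3: particular solution (-9, 84); reduce p mod 8: (7, -66).
General solution: p = 7 + 8t, q = -66 - 75t for integer t.
-26 ≤ 7 + 8t ≤ 212 gives t ∈ [-4, 25], which is 30 values.

30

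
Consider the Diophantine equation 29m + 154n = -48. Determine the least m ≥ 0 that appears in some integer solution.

78

gcd(154, 29):
  154 = 5·29 + 9
  29 = 3·9 + 2
  9 = 4·2 + 1
  2 = 2·1
so gcd(154, 29) = 1.
1 divides -48, so solutions exist.
Back-substitute for Bézout coefficients:
  1 = 9 - 4·2
  ... = 29·(-69) + 154·(13)
Scale by -48/1 = -48: (m₀, n₀) = (3312, -624).
General solution: m = 3312 + 154t, n = -624 - 29t for integer t.
m ≥ 0: smallest is 3312 mod 154 = 78 (at t = -21), with n = -15.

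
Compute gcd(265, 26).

gcd(265, 26):
  265 = 10*26 + 5
  26 = 5*5 + 1
  5 = 5*1
so gcd(265, 26) = 1.

1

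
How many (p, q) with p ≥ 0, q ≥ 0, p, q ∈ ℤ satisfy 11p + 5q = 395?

8

gcd(11, 5) = 1.
By Bézout, 11·(1) + 5·(-2) = 1.
One solution: (0, 79).
General: p = 0 + 5t, q = 79 - 11t.
p ≥ 0 ⇒ t ≥ 0; q ≥ 0 ⇒ t ≤ 7. So t ∈ [0, 7]: 8 solutions.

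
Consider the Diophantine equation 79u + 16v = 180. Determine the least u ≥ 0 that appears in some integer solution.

gcd(79, 16) = 1  (79 = 4×16 + 15, 16 = 1×15 + 1, 15 = 15×1).
1 divides 180, so solutions exist.
Back-substituting, 79×(-1) + 16×(5) = 1.
Scale by 180/1 = 180: (u₀, v₀) = (-180, 900).
General solution: u = -180 + 16t, v = 900 - 79t for integer t.
u ≥ 0: smallest is -180 mod 16 = 12 (at t = 12), with v = -48.

12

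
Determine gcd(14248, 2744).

gcd(14248, 2744):
  14248 = 5·2744 + 528
  2744 = 5·528 + 104
  528 = 5·104 + 8
  104 = 13·8
so gcd(14248, 2744) = 8.

8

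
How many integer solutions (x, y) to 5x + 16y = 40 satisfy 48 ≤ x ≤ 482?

gcd(16, 5) = 1  (16 = 3·5 + 1, 5 = 5·1).
Back-substituting, 5·(-3) + 16·(1) = 1.
Scale by 40: particular solution (-120, 40); reduce x mod 16: (8, 0).
General solution: x = 8 + 16t, y = 0 - 5t for integer t.
48 ≤ 8 + 16t ≤ 482 gives t ∈ [3, 29], which is 27 values.

27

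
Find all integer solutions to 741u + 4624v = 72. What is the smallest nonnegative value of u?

1816

gcd(4624, 741):
  4624 = 6×741 + 178
  741 = 4×178 + 29
  178 = 6×29 + 4
  29 = 7×4 + 1
  4 = 4×1
so gcd(4624, 741) = 1.
1 divides 72, so solutions exist.
Back-substitute for Bézout coefficients:
  1 = 29 - 7×4
  ... = 741×(1117) + 4624×(-179)
Scale by 72/1 = 72: (u₀, v₀) = (80424, -12888).
General solution: u = 80424 + 4624t, v = -12888 - 741t for integer t.
u ≥ 0: smallest is 80424 mod 4624 = 1816 (at t = -17), with v = -291.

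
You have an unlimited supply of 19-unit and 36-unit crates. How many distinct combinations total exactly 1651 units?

Need nonnegative integers with 19j + 36k = 1651.
gcd(19, 36) = 1, and 19·(-17) + 36·(9) = 1.
So (j₀, k₀) = (-28067, 14859); general j = -28067 + 36t, k = 14859 - 19t.
j ≥ 0 ⇒ t ≥ 780; k ≥ 0 ⇒ t ≤ 782. That's 3 values of t.

3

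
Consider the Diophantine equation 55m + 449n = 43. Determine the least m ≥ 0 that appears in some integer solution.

311

gcd(449, 55):
  449 = 8·55 + 9
  55 = 6·9 + 1
  9 = 9·1
so gcd(449, 55) = 1.
1 divides 43, so solutions exist.
Back-substitute for Bézout coefficients:
  1 = 55 - 6·9
  ... = 55·(49) + 449·(-6)
Scale by 43/1 = 43: (m₀, n₀) = (2107, -258).
General solution: m = 2107 + 449t, n = -258 - 55t for integer t.
m ≥ 0: smallest is 2107 mod 449 = 311 (at t = -4), with n = -38.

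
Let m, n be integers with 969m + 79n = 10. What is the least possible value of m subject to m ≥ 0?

8

gcd(969, 79) = 1  (969 = 12*79 + 21, 79 = 3*21 + 16, 21 = 1*16 + 5, 16 = 3*5 + 1, 5 = 5*1).
1 divides 10, so solutions exist.
Back-substituting, 969*(-15) + 79*(184) = 1.
Scale by 10/1 = 10: (m₀, n₀) = (-150, 1840).
General solution: m = -150 + 79t, n = 1840 - 969t for integer t.
m ≥ 0: smallest is -150 mod 79 = 8 (at t = 2), with n = -98.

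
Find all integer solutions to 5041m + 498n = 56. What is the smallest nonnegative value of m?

254

gcd(5041, 498) = 1.
1 divides 56, so solutions exist.
By Bézout, 5041·(49) + 498·(-496) = 1.
Scale by 56/1 = 56: (m₀, n₀) = (2744, -27776).
General solution: m = 2744 + 498t, n = -27776 - 5041t for integer t.
m ≥ 0: smallest is 2744 mod 498 = 254 (at t = -5), with n = -2571.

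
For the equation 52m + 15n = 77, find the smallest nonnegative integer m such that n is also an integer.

gcd(52, 15) = 1  (52 = 3·15 + 7, 15 = 2·7 + 1, 7 = 7·1).
1 divides 77, so solutions exist.
Back-substituting, 52·(-2) + 15·(7) = 1.
Scale by 77/1 = 77: (m₀, n₀) = (-154, 539).
General solution: m = -154 + 15t, n = 539 - 52t for integer t.
m ≥ 0: smallest is -154 mod 15 = 11 (at t = 11), with n = -33.

11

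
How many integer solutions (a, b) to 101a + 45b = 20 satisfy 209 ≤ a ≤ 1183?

22

gcd(101, 45) = 1.
By Bézout, 101*(-4) + 45*(9) = 1.
Particular solution: (10, -22).
General solution: a = 10 + 45t, b = -22 - 101t for integer t.
209 ≤ 10 + 45t ≤ 1183 gives t ∈ [5, 26], which is 22 values.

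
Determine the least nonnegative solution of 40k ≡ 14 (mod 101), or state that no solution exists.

gcd(101, 40):
  101 = 2*40 + 21
  40 = 1*21 + 19
  21 = 1*19 + 2
  19 = 9*2 + 1
  2 = 2*1
so gcd(101, 40) = 1.
1 divides 14, so solutions exist.
Back-substitute for Bézout coefficients:
  1 = 19 - 9*2
  ... = 40*(48) + 101*(-19)
So 40*(48) ≡ 1 (mod 101); multiply by 14: k ≡ 672 (mod 101).
Smallest nonnegative: k = 672 mod 101 = 66.

66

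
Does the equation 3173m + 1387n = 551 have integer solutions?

yes

gcd(3173, 1387) = 19  (3173 = 2·1387 + 399, 1387 = 3·399 + 190, 399 = 2·190 + 19, 190 = 10·19).
19 divides 551, so integer solutions exist.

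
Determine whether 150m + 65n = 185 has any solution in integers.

yes

gcd(150, 65) = 5  (150 = 2·65 + 20, 65 = 3·20 + 5, 20 = 4·5).
5 divides 185, so integer solutions exist.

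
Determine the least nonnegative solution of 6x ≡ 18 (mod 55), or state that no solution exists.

gcd(55, 6):
  55 = 9·6 + 1
  6 = 6·1
so gcd(55, 6) = 1.
1 divides 18, so solutions exist.
Back-substitute for Bézout coefficients:
  1 = 55 - 9·6
  ... = 6·(-9) + 55·(1)
So 6·(-9) ≡ 1 (mod 55); multiply by 18: x ≡ -162 (mod 55).
Smallest nonnegative: x = -162 mod 55 = 3.

3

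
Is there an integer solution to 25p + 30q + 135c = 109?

no

gcd(30, 25) = 5  (30 = 1·25 + 5, 25 = 5·5).
gcd(5, 135) = 5.
5 does not divide 109 (remainder 4), so no integer solutions.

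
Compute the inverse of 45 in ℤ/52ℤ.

gcd(52, 45) = 1.
By Bézout, 45*(-15) + 52*(13) = 1.
So 45*-15 ≡ 1 (mod 52), and -15 mod 52 = 37.

37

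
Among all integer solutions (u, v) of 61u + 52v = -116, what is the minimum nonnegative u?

gcd(61, 52):
  61 = 1×52 + 9
  52 = 5×9 + 7
  9 = 1×7 + 2
  7 = 3×2 + 1
  2 = 2×1
so gcd(61, 52) = 1.
1 divides -116, so solutions exist.
Back-substitute for Bézout coefficients:
  1 = 7 - 3×2
  ... = 61×(-23) + 52×(27)
Scale by -116/1 = -116: (u₀, v₀) = (2668, -3132).
General solution: u = 2668 + 52t, v = -3132 - 61t for integer t.
u ≥ 0: smallest is 2668 mod 52 = 16 (at t = -51), with v = -21.

16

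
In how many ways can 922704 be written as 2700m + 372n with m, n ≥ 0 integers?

gcd(2700, 372) = 12  (2700 = 7·372 + 96, 372 = 3·96 + 84, 96 = 1·84 + 12, 84 = 7·12).
Back-substituting, 2700·(4) + 372·(-29) = 12.
Scale by 76892: one solution is (307568, -2229868). Reduce m mod 31: (17, 2357).
General: m = 17 + 31t, n = 2357 - 225t.
m ≥ 0 ⇒ t ≥ 0; n ≥ 0 ⇒ t ≤ 10. So t ∈ [0, 10]: 11 solutions.

11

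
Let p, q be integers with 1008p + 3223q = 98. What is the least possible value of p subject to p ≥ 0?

gcd(3223, 1008) = 1.
1 divides 98, so solutions exist.
By Bézout, 1008·(745) + 3223·(-233) = 1.
Scale by 98/1 = 98: (p₀, q₀) = (73010, -22834).
General solution: p = 73010 + 3223t, q = -22834 - 1008t for integer t.
p ≥ 0: smallest is 73010 mod 3223 = 2104 (at t = -22), with q = -658.

2104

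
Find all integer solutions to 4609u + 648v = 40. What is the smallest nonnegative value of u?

400

gcd(4609, 648) = 1.
1 divides 40, so solutions exist.
By Bézout, 4609*(-71) + 648*(505) = 1.
Scale by 40/1 = 40: (u₀, v₀) = (-2840, 20200).
General solution: u = -2840 + 648t, v = 20200 - 4609t for integer t.
u ≥ 0: smallest is -2840 mod 648 = 400 (at t = 5), with v = -2845.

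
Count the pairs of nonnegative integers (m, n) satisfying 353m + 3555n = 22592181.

18

gcd(3555, 353):
  3555 = 10*353 + 25
  353 = 14*25 + 3
  25 = 8*3 + 1
  3 = 3*1
so gcd(3555, 353) = 1.
Back-substitute for Bézout coefficients:
  1 = 25 - 8*3
  ... = 353*(-1138) + 3555*(113)
Scale by 22592181: one solution is (-25709901978, 2552916453). Reduce m mod 3555: (222, 6333).
General: m = 222 + 3555t, n = 6333 - 353t.
m ≥ 0 ⇒ t ≥ 0; n ≥ 0 ⇒ t ≤ 17. So t ∈ [0, 17]: 18 solutions.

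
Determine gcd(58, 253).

gcd(253, 58) = 1  (253 = 4×58 + 21, 58 = 2×21 + 16, 21 = 1×16 + 5, 16 = 3×5 + 1, 5 = 5×1).

1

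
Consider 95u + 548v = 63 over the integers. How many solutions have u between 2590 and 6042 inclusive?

6

gcd(548, 95) = 1.
By Bézout, 95×(75) + 548×(-13) = 1.
Particular solution: (341, -59).
General solution: u = 341 + 548t, v = -59 - 95t for integer t.
2590 ≤ 341 + 548t ≤ 6042 gives t ∈ [5, 10], which is 6 values.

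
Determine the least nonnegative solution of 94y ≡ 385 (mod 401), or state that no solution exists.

gcd(401, 94) = 1  (401 = 4×94 + 25, 94 = 3×25 + 19, 25 = 1×19 + 6, 19 = 3×6 + 1, 6 = 6×1).
1 divides 385, so solutions exist.
Back-substituting, 94×(64) + 401×(-15) = 1.
So 94×(64) ≡ 1 (mod 401); multiply by 385: y ≡ 24640 (mod 401).
Smallest nonnegative: y = 24640 mod 401 = 179.

179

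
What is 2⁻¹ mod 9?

5

gcd(9, 2) = 1  (9 = 4*2 + 1, 2 = 2*1).
Back-substituting, 2*(-4) + 9*(1) = 1.
So 2*-4 ≡ 1 (mod 9), and -4 mod 9 = 5.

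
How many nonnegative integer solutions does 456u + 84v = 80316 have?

25

gcd(456, 84) = 12.
By Bézout, 456×(-2) + 84×(11) = 12.
One solution: (5, 929).
General: u = 5 + 7t, v = 929 - 38t.
u ≥ 0 ⇒ t ≥ 0; v ≥ 0 ⇒ t ≤ 24. So t ∈ [0, 24]: 25 solutions.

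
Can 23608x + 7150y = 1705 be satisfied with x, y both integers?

gcd(23608, 7150):
  23608 = 3*7150 + 2158
  7150 = 3*2158 + 676
  2158 = 3*676 + 130
  676 = 5*130 + 26
  130 = 5*26
so gcd(23608, 7150) = 26.
26 does not divide 1705 (remainder 15), so no integer solutions.

no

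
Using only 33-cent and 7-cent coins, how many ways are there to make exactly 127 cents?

1

Need nonnegative integers with 33j + 7k = 127.
gcd(33, 7) = 1, and 33·(3) + 7·(-14) = 1.
So (j₀, k₀) = (381, -1778); general j = 381 + 7t, k = -1778 - 33t.
j ≥ 0 ⇒ t ≥ -54; k ≥ 0 ⇒ t ≤ -54. That's 1 value of t.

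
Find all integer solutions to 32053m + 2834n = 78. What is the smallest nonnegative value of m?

416

gcd(32053, 2834):
  32053 = 11*2834 + 879
  2834 = 3*879 + 197
  879 = 4*197 + 91
  197 = 2*91 + 15
  91 = 6*15 + 1
  15 = 15*1
so gcd(32053, 2834) = 1.
1 divides 78, so solutions exist.
Back-substitute for Bézout coefficients:
  1 = 91 - 6*15
  ... = 32053*(187) + 2834*(-2115)
Scale by 78/1 = 78: (m₀, n₀) = (14586, -164970).
General solution: m = 14586 + 2834t, n = -164970 - 32053t for integer t.
m ≥ 0: smallest is 14586 mod 2834 = 416 (at t = -5), with n = -4705.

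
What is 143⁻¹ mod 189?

152

gcd(189, 143) = 1.
By Bézout, 143*(-37) + 189*(28) = 1.
So 143*-37 ≡ 1 (mod 189), and -37 mod 189 = 152.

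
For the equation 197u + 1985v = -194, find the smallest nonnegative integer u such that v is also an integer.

gcd(1985, 197):
  1985 = 10×197 + 15
  197 = 13×15 + 2
  15 = 7×2 + 1
  2 = 2×1
so gcd(1985, 197) = 1.
1 divides -194, so solutions exist.
Back-substitute for Bézout coefficients:
  1 = 15 - 7×2
  ... = 197×(-927) + 1985×(92)
Scale by -194/1 = -194: (u₀, v₀) = (179838, -17848).
General solution: u = 179838 + 1985t, v = -17848 - 197t for integer t.
u ≥ 0: smallest is 179838 mod 1985 = 1188 (at t = -90), with v = -118.

1188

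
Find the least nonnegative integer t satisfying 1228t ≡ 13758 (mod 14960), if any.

no solution

gcd(14960, 1228):
  14960 = 12*1228 + 224
  1228 = 5*224 + 108
  224 = 2*108 + 8
  108 = 13*8 + 4
  8 = 2*4
so gcd(14960, 1228) = 4.
4 does not divide 13758, so the congruence has no solution.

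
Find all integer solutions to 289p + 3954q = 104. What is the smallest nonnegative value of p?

gcd(3954, 289):
  3954 = 13×289 + 197
  289 = 1×197 + 92
  197 = 2×92 + 13
  92 = 7×13 + 1
  13 = 13×1
so gcd(3954, 289) = 1.
1 divides 104, so solutions exist.
Back-substitute for Bézout coefficients:
  1 = 92 - 7×13
  ... = 289×(301) + 3954×(-22)
Scale by 104/1 = 104: (p₀, q₀) = (31304, -2288).
General solution: p = 31304 + 3954t, q = -2288 - 289t for integer t.
p ≥ 0: smallest is 31304 mod 3954 = 3626 (at t = -7), with q = -265.

3626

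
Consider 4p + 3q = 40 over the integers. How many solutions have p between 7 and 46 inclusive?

gcd(4, 3) = 1  (4 = 1·3 + 1, 3 = 3·1).
Back-substituting, 4·(1) + 3·(-1) = 1.
Scale by 40: particular solution (40, -40); reduce p mod 3: (1, 12).
General solution: p = 1 + 3t, q = 12 - 4t for integer t.
7 ≤ 1 + 3t ≤ 46 gives t ∈ [2, 15], which is 14 values.

14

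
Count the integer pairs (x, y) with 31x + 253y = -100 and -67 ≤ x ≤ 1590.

gcd(253, 31) = 1  (253 = 8×31 + 5, 31 = 6×5 + 1, 5 = 5×1).
Back-substituting, 31×(49) + 253×(-6) = 1.
Scale by -100: particular solution (-4900, 600); reduce x mod 253: (160, -20).
General solution: x = 160 + 253t, y = -20 - 31t for integer t.
-67 ≤ 160 + 253t ≤ 1590 gives t ∈ [0, 5], which is 6 values.

6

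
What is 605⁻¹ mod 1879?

gcd(1879, 605) = 1  (1879 = 3×605 + 64, 605 = 9×64 + 29, 64 = 2×29 + 6, 29 = 4×6 + 5, 6 = 1×5 + 1, 5 = 5×1).
Back-substituting, 605×(-323) + 1879×(104) = 1.
So 605×-323 ≡ 1 (mod 1879), and -323 mod 1879 = 1556.

1556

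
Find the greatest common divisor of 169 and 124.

1

gcd(169, 124):
  169 = 1×124 + 45
  124 = 2×45 + 34
  45 = 1×34 + 11
  34 = 3×11 + 1
  11 = 11×1
so gcd(169, 124) = 1.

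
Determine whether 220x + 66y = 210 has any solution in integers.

gcd(220, 66) = 22  (220 = 3·66 + 22, 66 = 3·22).
22 does not divide 210 (remainder 12), so no integer solutions.

no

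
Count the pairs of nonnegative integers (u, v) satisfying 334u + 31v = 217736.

gcd(334, 31):
  334 = 10·31 + 24
  31 = 1·24 + 7
  24 = 3·7 + 3
  7 = 2·3 + 1
  3 = 3·1
so gcd(334, 31) = 1.
Back-substitute for Bézout coefficients:
  1 = 7 - 2·3
  ... = 334·(-9) + 31·(97)
Scale by 217736: one solution is (-1959624, 21120392). Reduce u mod 31: (10, 6916).
General: u = 10 + 31t, v = 6916 - 334t.
u ≥ 0 ⇒ t ≥ 0; v ≥ 0 ⇒ t ≤ 20. So t ∈ [0, 20]: 21 solutions.

21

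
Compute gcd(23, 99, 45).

1

gcd(99, 23) = 1.
gcd(1, 45) = 1.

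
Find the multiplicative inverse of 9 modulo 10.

9

gcd(10, 9) = 1  (10 = 1*9 + 1, 9 = 9*1).
Back-substituting, 9*(-1) + 10*(1) = 1.
So 9*-1 ≡ 1 (mod 10), and -1 mod 10 = 9.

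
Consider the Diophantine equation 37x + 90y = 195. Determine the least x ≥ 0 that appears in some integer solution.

gcd(90, 37) = 1  (90 = 2*37 + 16, 37 = 2*16 + 5, 16 = 3*5 + 1, 5 = 5*1).
1 divides 195, so solutions exist.
Back-substituting, 37*(-17) + 90*(7) = 1.
Scale by 195/1 = 195: (x₀, y₀) = (-3315, 1365).
General solution: x = -3315 + 90t, y = 1365 - 37t for integer t.
x ≥ 0: smallest is -3315 mod 90 = 15 (at t = 37), with y = -4.

15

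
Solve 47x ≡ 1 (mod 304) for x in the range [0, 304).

gcd(304, 47) = 1  (304 = 6×47 + 22, 47 = 2×22 + 3, 22 = 7×3 + 1, 3 = 3×1).
Back-substituting, 47×(-97) + 304×(15) = 1.
So 47×-97 ≡ 1 (mod 304), and -97 mod 304 = 207.

207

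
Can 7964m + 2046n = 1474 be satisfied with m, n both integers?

yes

gcd(7964, 2046):
  7964 = 3*2046 + 1826
  2046 = 1*1826 + 220
  1826 = 8*220 + 66
  220 = 3*66 + 22
  66 = 3*22
so gcd(7964, 2046) = 22.
22 divides 1474, so integer solutions exist.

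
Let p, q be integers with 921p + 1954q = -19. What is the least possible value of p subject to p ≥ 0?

gcd(1954, 921) = 1.
1 divides -19, so solutions exist.
By Bézout, 921·(157) + 1954·(-74) = 1.
Scale by -19/1 = -19: (p₀, q₀) = (-2983, 1406).
General solution: p = -2983 + 1954t, q = 1406 - 921t for integer t.
p ≥ 0: smallest is -2983 mod 1954 = 925 (at t = 2), with q = -436.

925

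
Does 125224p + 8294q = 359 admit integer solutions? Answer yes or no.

no

gcd(125224, 8294) = 22  (125224 = 15·8294 + 814, 8294 = 10·814 + 154, 814 = 5·154 + 44, 154 = 3·44 + 22, 44 = 2·22).
22 does not divide 359 (remainder 7), so no integer solutions.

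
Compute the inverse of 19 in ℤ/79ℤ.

gcd(79, 19) = 1.
By Bézout, 19×(25) + 79×(-6) = 1.
So 19×25 ≡ 1 (mod 79), and 25 mod 79 = 25.

25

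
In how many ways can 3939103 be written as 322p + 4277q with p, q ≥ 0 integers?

gcd(4277, 322) = 7.
By Bézout, 322*(93) + 4277*(-7) = 7.
One solution: (425, 889).
General: p = 425 + 611t, q = 889 - 46t.
p ≥ 0 ⇒ t ≥ 0; q ≥ 0 ⇒ t ≤ 19. So t ∈ [0, 19]: 20 solutions.

20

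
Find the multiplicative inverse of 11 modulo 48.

gcd(48, 11):
  48 = 4*11 + 4
  11 = 2*4 + 3
  4 = 1*3 + 1
  3 = 3*1
so gcd(48, 11) = 1.
Back-substitute for Bézout coefficients:
  1 = 4 - 1*3
  ... = 11*(-13) + 48*(3)
So 11*-13 ≡ 1 (mod 48), and -13 mod 48 = 35.

35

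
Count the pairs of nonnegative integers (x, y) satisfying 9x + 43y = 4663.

12

gcd(43, 9) = 1  (43 = 4×9 + 7, 9 = 1×7 + 2, 7 = 3×2 + 1, 2 = 2×1).
Back-substituting, 9×(-19) + 43×(4) = 1.
Scale by 4663: one solution is (-88597, 18652). Reduce x mod 43: (26, 103).
General: x = 26 + 43t, y = 103 - 9t.
x ≥ 0 ⇒ t ≥ 0; y ≥ 0 ⇒ t ≤ 11. So t ∈ [0, 11]: 12 solutions.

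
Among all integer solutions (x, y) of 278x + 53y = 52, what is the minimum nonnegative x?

4

gcd(278, 53) = 1.
1 divides 52, so solutions exist.
By Bézout, 278·(-4) + 53·(21) = 1.
Scale by 52/1 = 52: (x₀, y₀) = (-208, 1092).
General solution: x = -208 + 53t, y = 1092 - 278t for integer t.
x ≥ 0: smallest is -208 mod 53 = 4 (at t = 4), with y = -20.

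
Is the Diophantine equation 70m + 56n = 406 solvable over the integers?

gcd(70, 56) = 14  (70 = 1·56 + 14, 56 = 4·14).
14 divides 406, so integer solutions exist.

yes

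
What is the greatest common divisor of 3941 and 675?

gcd(3941, 675):
  3941 = 5×675 + 566
  675 = 1×566 + 109
  566 = 5×109 + 21
  109 = 5×21 + 4
  21 = 5×4 + 1
  4 = 4×1
so gcd(3941, 675) = 1.

1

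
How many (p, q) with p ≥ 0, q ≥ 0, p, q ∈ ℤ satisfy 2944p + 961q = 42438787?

gcd(2944, 961) = 1  (2944 = 3×961 + 61, 961 = 15×61 + 46, 61 = 1×46 + 15, 46 = 3×15 + 1, 15 = 15×1).
Back-substituting, 2944×(-63) + 961×(193) = 1.
Scale by 42438787: one solution is (-2673643581, 8190685891). Reduce p mod 961: (647, 42179).
General: p = 647 + 961t, q = 42179 - 2944t.
p ≥ 0 ⇒ t ≥ 0; q ≥ 0 ⇒ t ≤ 14. So t ∈ [0, 14]: 15 solutions.

15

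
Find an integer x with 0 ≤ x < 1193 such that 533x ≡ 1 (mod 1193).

573

gcd(1193, 533) = 1.
By Bézout, 533*(573) + 1193*(-256) = 1.
So 533*573 ≡ 1 (mod 1193), and 573 mod 1193 = 573.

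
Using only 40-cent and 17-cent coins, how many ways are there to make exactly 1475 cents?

Need nonnegative integers with 40j + 17k = 1475.
gcd(40, 17) = 1, and 40·(3) + 17·(-7) = 1.
So (j₀, k₀) = (4425, -10325); general j = 4425 + 17t, k = -10325 - 40t.
j ≥ 0 ⇒ t ≥ -260; k ≥ 0 ⇒ t ≤ -259. That's 2 values of t.

2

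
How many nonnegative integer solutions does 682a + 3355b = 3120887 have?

15

gcd(3355, 682):
  3355 = 4×682 + 627
  682 = 1×627 + 55
  627 = 11×55 + 22
  55 = 2×22 + 11
  22 = 2×11
so gcd(3355, 682) = 11.
Back-substitute for Bézout coefficients:
  11 = 55 - 2×22
  ... = 682×(123) + 3355×(-25)
Scale by 283717: one solution is (34897191, -7092925). Reduce a mod 305: (6, 929).
General: a = 6 + 305t, b = 929 - 62t.
a ≥ 0 ⇒ t ≥ 0; b ≥ 0 ⇒ t ≤ 14. So t ∈ [0, 14]: 15 solutions.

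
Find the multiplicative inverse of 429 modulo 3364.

gcd(3364, 429) = 1  (3364 = 7·429 + 361, 429 = 1·361 + 68, 361 = 5·68 + 21, 68 = 3·21 + 5, 21 = 4·5 + 1, 5 = 5·1).
Back-substituting, 429·(-643) + 3364·(82) = 1.
So 429·-643 ≡ 1 (mod 3364), and -643 mod 3364 = 2721.

2721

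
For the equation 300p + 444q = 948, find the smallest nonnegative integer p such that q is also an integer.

15

gcd(444, 300) = 12.
12 divides 948, so solutions exist.
By Bézout, 300·(3) + 444·(-2) = 12.
Scale by 948/12 = 79: (p₀, q₀) = (237, -158).
General solution: p = 237 + 37t, q = -158 - 25t for integer t.
p ≥ 0: smallest is 237 mod 37 = 15 (at t = -6), with q = -8.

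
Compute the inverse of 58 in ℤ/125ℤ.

97

gcd(125, 58):
  125 = 2·58 + 9
  58 = 6·9 + 4
  9 = 2·4 + 1
  4 = 4·1
so gcd(125, 58) = 1.
Back-substitute for Bézout coefficients:
  1 = 9 - 2·4
  ... = 58·(-28) + 125·(13)
So 58·-28 ≡ 1 (mod 125), and -28 mod 125 = 97.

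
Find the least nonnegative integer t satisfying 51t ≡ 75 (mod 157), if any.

gcd(157, 51) = 1.
1 divides 75, so solutions exist.
By Bézout, 51*(-40) + 157*(13) = 1.
So 51*(-40) ≡ 1 (mod 157); multiply by 75: t ≡ -3000 (mod 157).
Smallest nonnegative: t = -3000 mod 157 = 140.

140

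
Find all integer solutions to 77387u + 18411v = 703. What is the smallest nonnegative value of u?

920

gcd(77387, 18411) = 19.
19 divides 703, so solutions exist.
By Bézout, 77387*(182) + 18411*(-765) = 19.
Scale by 703/19 = 37: (u₀, v₀) = (6734, -28305).
General solution: u = 6734 + 969t, v = -28305 - 4073t for integer t.
u ≥ 0: smallest is 6734 mod 969 = 920 (at t = -6), with v = -3867.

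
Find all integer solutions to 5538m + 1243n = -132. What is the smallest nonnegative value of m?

gcd(5538, 1243) = 1.
1 divides -132, so solutions exist.
By Bézout, 5538*(-112) + 1243*(499) = 1.
Scale by -132/1 = -132: (m₀, n₀) = (14784, -65868).
General solution: m = 14784 + 1243t, n = -65868 - 5538t for integer t.
m ≥ 0: smallest is 14784 mod 1243 = 1111 (at t = -11), with n = -4950.

1111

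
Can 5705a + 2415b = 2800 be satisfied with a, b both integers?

gcd(5705, 2415) = 35.
35 divides 2800, so integer solutions exist.

yes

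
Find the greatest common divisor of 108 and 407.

1

gcd(407, 108):
  407 = 3·108 + 83
  108 = 1·83 + 25
  83 = 3·25 + 8
  25 = 3·8 + 1
  8 = 8·1
so gcd(407, 108) = 1.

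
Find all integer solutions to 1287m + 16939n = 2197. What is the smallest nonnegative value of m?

107

gcd(16939, 1287):
  16939 = 13*1287 + 208
  1287 = 6*208 + 39
  208 = 5*39 + 13
  39 = 3*13
so gcd(16939, 1287) = 13.
13 divides 2197, so solutions exist.
Back-substitute for Bézout coefficients:
  13 = 208 - 5*39
  ... = 1287*(-408) + 16939*(31)
Scale by 2197/13 = 169: (m₀, n₀) = (-68952, 5239).
General solution: m = -68952 + 1303t, n = 5239 - 99t for integer t.
m ≥ 0: smallest is -68952 mod 1303 = 107 (at t = 53), with n = -8.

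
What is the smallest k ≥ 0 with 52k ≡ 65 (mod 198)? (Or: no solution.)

no solution

gcd(198, 52):
  198 = 3*52 + 42
  52 = 1*42 + 10
  42 = 4*10 + 2
  10 = 5*2
so gcd(198, 52) = 2.
2 does not divide 65, so the congruence has no solution.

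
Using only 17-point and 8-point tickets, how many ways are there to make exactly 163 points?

1

Need nonnegative integers with 17j + 8k = 163.
gcd(17, 8) = 1, and 17·(1) + 8·(-2) = 1.
So (j₀, k₀) = (163, -326); general j = 163 + 8t, k = -326 - 17t.
j ≥ 0 ⇒ t ≥ -20; k ≥ 0 ⇒ t ≤ -20. That's 1 value of t.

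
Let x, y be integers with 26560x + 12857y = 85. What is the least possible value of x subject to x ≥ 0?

gcd(26560, 12857):
  26560 = 2*12857 + 846
  12857 = 15*846 + 167
  846 = 5*167 + 11
  167 = 15*11 + 2
  11 = 5*2 + 1
  2 = 2*1
so gcd(26560, 12857) = 1.
1 divides 85, so solutions exist.
Back-substitute for Bézout coefficients:
  1 = 11 - 5*2
  ... = 26560*(5851) + 12857*(-12087)
Scale by 85/1 = 85: (x₀, y₀) = (497335, -1027395).
General solution: x = 497335 + 12857t, y = -1027395 - 26560t for integer t.
x ≥ 0: smallest is 497335 mod 12857 = 8769 (at t = -38), with y = -18115.

8769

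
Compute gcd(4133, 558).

1

gcd(4133, 558) = 1  (4133 = 7×558 + 227, 558 = 2×227 + 104, 227 = 2×104 + 19, 104 = 5×19 + 9, 19 = 2×9 + 1, 9 = 9×1).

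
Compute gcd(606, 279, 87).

3

gcd(606, 279) = 3.
gcd(3, 87) = 3.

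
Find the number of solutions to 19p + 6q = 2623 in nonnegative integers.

gcd(19, 6):
  19 = 3·6 + 1
  6 = 6·1
so gcd(19, 6) = 1.
Back-substitute for Bézout coefficients:
  1 = 19 - 3·6
  ... = 19·(1) + 6·(-3)
Scale by 2623: one solution is (2623, -7869). Reduce p mod 6: (1, 434).
General: p = 1 + 6t, q = 434 - 19t.
p ≥ 0 ⇒ t ≥ 0; q ≥ 0 ⇒ t ≤ 22. So t ∈ [0, 22]: 23 solutions.

23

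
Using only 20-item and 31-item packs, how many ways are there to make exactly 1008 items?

2

Need nonnegative integers with 20j + 31k = 1008.
gcd(20, 31) = 1, and 20·(14) + 31·(-9) = 1.
So (j₀, k₀) = (14112, -9072); general j = 14112 + 31t, k = -9072 - 20t.
j ≥ 0 ⇒ t ≥ -455; k ≥ 0 ⇒ t ≤ -454. That's 2 values of t.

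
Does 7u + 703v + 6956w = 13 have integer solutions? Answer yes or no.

gcd(703, 7):
  703 = 100·7 + 3
  7 = 2·3 + 1
  3 = 3·1
so gcd(703, 7) = 1.
gcd(1, 6956) = 1.
1 divides 13, so integer solutions exist.

yes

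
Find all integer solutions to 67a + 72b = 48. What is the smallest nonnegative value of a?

gcd(72, 67) = 1  (72 = 1·67 + 5, 67 = 13·5 + 2, 5 = 2·2 + 1, 2 = 2·1).
1 divides 48, so solutions exist.
Back-substituting, 67·(-29) + 72·(27) = 1.
Scale by 48/1 = 48: (a₀, b₀) = (-1392, 1296).
General solution: a = -1392 + 72t, b = 1296 - 67t for integer t.
a ≥ 0: smallest is -1392 mod 72 = 48 (at t = 20), with b = -44.

48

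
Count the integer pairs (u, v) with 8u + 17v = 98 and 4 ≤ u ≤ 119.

7

gcd(17, 8) = 1.
By Bézout, 8*(-2) + 17*(1) = 1.
Particular solution: (8, 2).
General solution: u = 8 + 17t, v = 2 - 8t for integer t.
4 ≤ 8 + 17t ≤ 119 gives t ∈ [0, 6], which is 7 values.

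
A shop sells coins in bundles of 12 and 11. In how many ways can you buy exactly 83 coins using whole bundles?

Need nonnegative integers with 12j + 11k = 83.
gcd(12, 11) = 1, and 12·(1) + 11·(-1) = 1.
So (j₀, k₀) = (83, -83); general j = 83 + 11t, k = -83 - 12t.
j ≥ 0 ⇒ t ≥ -7; k ≥ 0 ⇒ t ≤ -7. That's 1 value of t.

1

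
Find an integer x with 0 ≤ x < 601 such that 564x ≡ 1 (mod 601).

536

gcd(601, 564) = 1  (601 = 1*564 + 37, 564 = 15*37 + 9, 37 = 4*9 + 1, 9 = 9*1).
Back-substituting, 564*(-65) + 601*(61) = 1.
So 564*-65 ≡ 1 (mod 601), and -65 mod 601 = 536.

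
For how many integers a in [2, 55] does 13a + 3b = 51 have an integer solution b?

gcd(13, 3) = 1.
By Bézout, 13×(1) + 3×(-4) = 1.
Particular solution: (0, 17).
General solution: a = 0 + 3t, b = 17 - 13t for integer t.
2 ≤ 0 + 3t ≤ 55 gives t ∈ [1, 18], which is 18 values.

18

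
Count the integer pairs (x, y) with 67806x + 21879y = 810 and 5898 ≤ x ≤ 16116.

gcd(67806, 21879):
  67806 = 3·21879 + 2169
  21879 = 10·2169 + 189
  2169 = 11·189 + 90
  189 = 2·90 + 9
  90 = 10·9
so gcd(67806, 21879) = 9.
Back-substitute for Bézout coefficients:
  9 = 189 - 2·90
  ... = 67806·(-232) + 21879·(719)
Scale by 90: particular solution (-20880, 64710); reduce x mod 2431: (999, -3096).
General solution: x = 999 + 2431t, y = -3096 - 7534t for integer t.
5898 ≤ 999 + 2431t ≤ 16116 gives t ∈ [3, 6], which is 4 values.

4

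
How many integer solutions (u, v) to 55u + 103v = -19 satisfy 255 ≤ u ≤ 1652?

gcd(103, 55) = 1.
By Bézout, 55*(15) + 103*(-8) = 1.
Particular solution: (24, -13).
General solution: u = 24 + 103t, v = -13 - 55t for integer t.
255 ≤ 24 + 103t ≤ 1652 gives t ∈ [3, 15], which is 13 values.

13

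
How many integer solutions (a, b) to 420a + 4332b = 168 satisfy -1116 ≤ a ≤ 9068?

gcd(4332, 420) = 12  (4332 = 10·420 + 132, 420 = 3·132 + 24, 132 = 5·24 + 12, 24 = 2·12).
Back-substituting, 420·(-165) + 4332·(16) = 12.
Scale by 14: particular solution (-2310, 224); reduce a mod 361: (217, -21).
General solution: a = 217 + 361t, b = -21 - 35t for integer t.
-1116 ≤ 217 + 361t ≤ 9068 gives t ∈ [-3, 24], which is 28 values.

28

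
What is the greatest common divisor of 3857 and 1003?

gcd(3857, 1003):
  3857 = 3*1003 + 848
  1003 = 1*848 + 155
  848 = 5*155 + 73
  155 = 2*73 + 9
  73 = 8*9 + 1
  9 = 9*1
so gcd(3857, 1003) = 1.

1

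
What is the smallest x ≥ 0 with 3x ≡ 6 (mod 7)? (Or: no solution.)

gcd(7, 3):
  7 = 2·3 + 1
  3 = 3·1
so gcd(7, 3) = 1.
1 divides 6, so solutions exist.
Back-substitute for Bézout coefficients:
  1 = 7 - 2·3
  ... = 3·(-2) + 7·(1)
So 3·(-2) ≡ 1 (mod 7); multiply by 6: x ≡ -12 (mod 7).
Smallest nonnegative: x = -12 mod 7 = 2.

2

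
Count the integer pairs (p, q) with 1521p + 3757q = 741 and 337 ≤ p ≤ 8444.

gcd(3757, 1521):
  3757 = 2×1521 + 715
  1521 = 2×715 + 91
  715 = 7×91 + 78
  91 = 1×78 + 13
  78 = 6×13
so gcd(3757, 1521) = 13.
Back-substitute for Bézout coefficients:
  13 = 91 - 1×78
  ... = 1521×(42) + 3757×(-17)
Scale by 57: particular solution (2394, -969); reduce p mod 289: (82, -33).
General solution: p = 82 + 289t, q = -33 - 117t for integer t.
337 ≤ 82 + 289t ≤ 8444 gives t ∈ [1, 28], which is 28 values.

28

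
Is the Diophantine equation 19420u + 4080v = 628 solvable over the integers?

no

gcd(19420, 4080) = 20  (19420 = 4·4080 + 3100, 4080 = 1·3100 + 980, 3100 = 3·980 + 160, 980 = 6·160 + 20, 160 = 8·20).
20 does not divide 628 (remainder 8), so no integer solutions.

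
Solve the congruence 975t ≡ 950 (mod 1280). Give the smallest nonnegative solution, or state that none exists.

gcd(1280, 975) = 5.
5 divides 950, so solutions exist.
By Bézout, 975×(-21) + 1280×(16) = 5.
So 975×(-21) ≡ 5 (mod 1280); multiply by 190: t ≡ -3990 (mod 256).
Smallest nonnegative: t = -3990 mod 256 = 106.

106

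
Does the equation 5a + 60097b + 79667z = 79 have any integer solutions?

yes

gcd(60097, 5) = 1  (60097 = 12019×5 + 2, 5 = 2×2 + 1, 2 = 2×1).
gcd(1, 79667) = 1.
1 divides 79, so integer solutions exist.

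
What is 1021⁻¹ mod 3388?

gcd(3388, 1021):
  3388 = 3*1021 + 325
  1021 = 3*325 + 46
  325 = 7*46 + 3
  46 = 15*3 + 1
  3 = 3*1
so gcd(3388, 1021) = 1.
Back-substitute for Bézout coefficients:
  1 = 46 - 15*3
  ... = 1021*(1105) + 3388*(-333)
So 1021*1105 ≡ 1 (mod 3388), and 1105 mod 3388 = 1105.

1105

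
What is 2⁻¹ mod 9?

gcd(9, 2) = 1  (9 = 4×2 + 1, 2 = 2×1).
Back-substituting, 2×(-4) + 9×(1) = 1.
So 2×-4 ≡ 1 (mod 9), and -4 mod 9 = 5.

5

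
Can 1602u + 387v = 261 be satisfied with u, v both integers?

yes

gcd(1602, 387) = 9.
9 divides 261, so integer solutions exist.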